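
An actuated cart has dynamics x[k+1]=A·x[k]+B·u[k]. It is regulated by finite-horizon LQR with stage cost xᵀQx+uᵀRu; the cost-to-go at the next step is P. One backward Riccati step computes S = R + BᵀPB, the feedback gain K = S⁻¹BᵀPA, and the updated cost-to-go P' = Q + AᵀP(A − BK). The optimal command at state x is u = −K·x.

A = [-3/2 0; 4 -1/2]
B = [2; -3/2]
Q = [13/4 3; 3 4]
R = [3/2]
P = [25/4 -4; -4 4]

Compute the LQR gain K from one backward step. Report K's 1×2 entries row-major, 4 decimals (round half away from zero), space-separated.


BᵀP = [18.5000 -14.0000]
S = R + BᵀPB = [3/2] + [58.0000] = [59.5000]
BᵀPA = [-83.7500 7.0000]
K = S⁻¹·BᵀPA = [-1.4076 0.1176]
A−BK = [1.3151 -0.2353; 1.8887 -0.3235]
AᵀP(A−BK) = [8.1791 -1.1471; -1.1471 0.1765]
P' = Q + AᵀP(A−BK) = [11.4291 1.8529; 1.8529 4.1765]
tr(P') = 15.6056

-1.4076 0.1176


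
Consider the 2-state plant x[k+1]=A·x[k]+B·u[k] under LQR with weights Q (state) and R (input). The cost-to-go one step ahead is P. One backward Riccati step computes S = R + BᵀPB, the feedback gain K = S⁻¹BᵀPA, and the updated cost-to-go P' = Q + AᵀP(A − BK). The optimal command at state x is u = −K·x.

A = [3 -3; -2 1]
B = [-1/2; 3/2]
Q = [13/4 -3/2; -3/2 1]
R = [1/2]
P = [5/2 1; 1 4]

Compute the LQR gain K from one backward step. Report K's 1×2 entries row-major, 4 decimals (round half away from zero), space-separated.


BᵀP = [0.2500 5.5000]
S = R + BᵀPB = [1/2] + [8.1250] = [8.6250]
BᵀPA = [-10.2500 4.7500]
K = S⁻¹·BᵀPA = [-1.1884 0.5507]
A−BK = [2.4058 -2.7246; -0.2174 0.1739]
AᵀP(A−BK) = [14.3188 -15.8551; -15.8551 17.8841]
P' = Q + AᵀP(A−BK) = [17.5688 -17.3551; -17.3551 18.8841]
tr(P') = 36.4529

-1.1884 0.5507


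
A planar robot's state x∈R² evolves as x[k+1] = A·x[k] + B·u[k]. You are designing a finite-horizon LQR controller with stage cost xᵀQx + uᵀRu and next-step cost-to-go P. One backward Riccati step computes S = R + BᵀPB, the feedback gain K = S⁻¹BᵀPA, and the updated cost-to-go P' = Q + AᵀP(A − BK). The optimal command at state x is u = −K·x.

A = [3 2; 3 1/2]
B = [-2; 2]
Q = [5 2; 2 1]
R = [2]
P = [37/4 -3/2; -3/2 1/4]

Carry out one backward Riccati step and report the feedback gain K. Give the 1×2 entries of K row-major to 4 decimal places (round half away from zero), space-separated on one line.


BᵀP = [-21.5000 3.5000]
S = R + BᵀPB = [2] + [50.0000] = [52.0000]
BᵀPA = [-54.0000 -41.2500]
K = S⁻¹·BᵀPA = [-1.0385 -0.7933]
A−BK = [0.9231 0.4135; 5.0769 2.0865]
AᵀP(A−BK) = [2.4231 1.7885; 1.7885 1.3401]
P' = Q + AᵀP(A−BK) = [7.4231 3.7885; 3.7885 2.3401]
tr(P') = 9.7632

-1.0385 -0.7933


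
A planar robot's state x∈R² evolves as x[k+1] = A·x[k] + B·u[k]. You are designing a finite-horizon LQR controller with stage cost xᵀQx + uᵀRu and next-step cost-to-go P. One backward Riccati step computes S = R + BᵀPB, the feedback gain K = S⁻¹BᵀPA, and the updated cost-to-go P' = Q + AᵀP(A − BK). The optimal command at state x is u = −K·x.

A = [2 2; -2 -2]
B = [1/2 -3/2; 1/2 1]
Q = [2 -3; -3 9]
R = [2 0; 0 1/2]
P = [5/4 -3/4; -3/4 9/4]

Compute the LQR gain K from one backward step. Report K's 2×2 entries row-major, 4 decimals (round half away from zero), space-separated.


BᵀP = [0.2500 0.7500; -2.6250 3.3750]
S = R + BᵀPB = [2 0; 0 1/2] + [0.5000 0.3750; 0.3750 7.3125] = [2.5000 0.3750; 0.3750 7.8125]
BᵀPA = [-1.0000 -1.0000; -12.0000 -12.0000]
K = S⁻¹·BᵀPA = [-0.1708 -0.1708; -1.5278 -1.5278]
A−BK = [-0.2063 -0.2063; -0.3868 -0.3868]
AᵀP(A−BK) = [1.4956 1.4956; 1.4956 1.4956]
P' = Q + AᵀP(A−BK) = [3.4956 -1.5044; -1.5044 10.4956]
tr(P') = 13.9911

-0.1708 -0.1708 -1.5278 -1.5278


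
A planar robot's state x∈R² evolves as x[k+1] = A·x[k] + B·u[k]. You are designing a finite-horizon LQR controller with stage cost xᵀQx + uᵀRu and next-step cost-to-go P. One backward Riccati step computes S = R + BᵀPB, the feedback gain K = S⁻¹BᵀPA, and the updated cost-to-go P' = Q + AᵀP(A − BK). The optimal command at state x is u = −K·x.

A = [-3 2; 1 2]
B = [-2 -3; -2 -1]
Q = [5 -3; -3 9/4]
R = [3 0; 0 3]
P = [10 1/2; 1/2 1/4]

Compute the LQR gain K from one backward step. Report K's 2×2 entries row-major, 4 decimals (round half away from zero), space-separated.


BᵀP = [-21.0000 -1.5000; -30.5000 -1.7500]
S = R + BᵀPB = [3 0; 0 3] + [45.0000 64.5000; 64.5000 93.2500] = [48.0000 64.5000; 64.5000 96.2500]
BᵀPA = [61.5000 -45.0000; 89.7500 -64.5000]
K = S⁻¹·BᵀPA = [0.2838 -0.3719; 0.7423 -0.4209]
A−BK = [-0.2055 -0.0065; 2.3100 0.8352]
AᵀP(A−BK) = [3.1762 -0.8515; -0.8515 1.1158]
P' = Q + AᵀP(A−BK) = [8.1762 -3.8515; -3.8515 3.3658]
tr(P') = 11.5420

0.2838 -0.3719 0.7423 -0.4209


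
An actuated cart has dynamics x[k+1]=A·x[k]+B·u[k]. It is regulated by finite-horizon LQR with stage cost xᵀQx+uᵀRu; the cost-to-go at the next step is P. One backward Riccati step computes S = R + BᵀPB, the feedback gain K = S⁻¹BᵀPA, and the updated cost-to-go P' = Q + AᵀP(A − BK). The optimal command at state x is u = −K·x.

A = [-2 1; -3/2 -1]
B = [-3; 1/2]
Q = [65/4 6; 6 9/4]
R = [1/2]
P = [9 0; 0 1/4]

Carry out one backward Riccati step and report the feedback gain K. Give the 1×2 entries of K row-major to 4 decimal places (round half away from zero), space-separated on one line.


0.6598 -0.3326

BᵀP = [-27.0000 0.1250]
S = R + BᵀPB = [1/2] + [81.0625] = [81.5625]
BᵀPA = [53.8125 -27.1250]
K = S⁻¹·BᵀPA = [0.6598 -0.3326]
A−BK = [-0.0207 0.0023; -1.8299 -0.8337]
AᵀP(A−BK) = [1.0586 0.2713; 0.2713 0.2291]
P' = Q + AᵀP(A−BK) = [17.3086 6.2713; 6.2713 2.4791]
tr(P') = 19.7877


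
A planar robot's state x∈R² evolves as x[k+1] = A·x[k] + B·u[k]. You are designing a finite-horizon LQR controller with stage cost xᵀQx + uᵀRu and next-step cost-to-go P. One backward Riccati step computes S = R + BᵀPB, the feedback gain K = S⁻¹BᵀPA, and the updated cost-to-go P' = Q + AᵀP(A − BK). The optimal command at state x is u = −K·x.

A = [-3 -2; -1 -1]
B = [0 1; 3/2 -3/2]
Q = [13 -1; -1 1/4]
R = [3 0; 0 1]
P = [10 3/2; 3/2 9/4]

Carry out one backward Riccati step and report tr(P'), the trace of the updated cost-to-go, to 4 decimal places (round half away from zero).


BᵀP = [2.2500 3.3750; 7.7500 -1.8750]
S = R + BᵀPB = [3 0; 0 1] + [5.0625 -2.8125; -2.8125 10.5625] = [8.0625 -2.8125; -2.8125 11.5625]
BᵀPA = [-10.1250 -7.8750; -21.3750 -13.6250]
K = S⁻¹·BᵀPA = [-2.0769 -1.5165; -2.3538 -1.5473]
A−BK = [-0.6462 -0.4527; -1.4154 -1.0462]
AᵀP(A−BK) = [29.9077 21.3231; 21.3231 15.2264]
P' = Q + AᵀP(A−BK) = [42.9077 20.3231; 20.3231 15.4764]
tr(P') = 58.3841

58.3841


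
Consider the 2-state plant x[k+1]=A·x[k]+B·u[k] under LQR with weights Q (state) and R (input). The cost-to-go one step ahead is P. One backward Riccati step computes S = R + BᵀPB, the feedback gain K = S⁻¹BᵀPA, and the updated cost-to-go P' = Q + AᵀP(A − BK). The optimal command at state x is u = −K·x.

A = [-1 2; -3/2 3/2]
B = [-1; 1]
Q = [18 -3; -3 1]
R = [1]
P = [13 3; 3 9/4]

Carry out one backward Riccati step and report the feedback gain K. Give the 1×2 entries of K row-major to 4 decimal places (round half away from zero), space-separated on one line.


BᵀP = [-10.0000 -0.7500]
S = R + BᵀPB = [1] + [9.2500] = [10.2500]
BᵀPA = [11.1250 -21.1250]
K = S⁻¹·BᵀPA = [1.0854 -2.0610]
A−BK = [0.0854 -0.0610; -2.5854 3.5610]
AᵀP(A−BK) = [14.9878 -21.6341; -21.6341 31.5244]
P' = Q + AᵀP(A−BK) = [32.9878 -24.6341; -24.6341 32.5244]
tr(P') = 65.5122

1.0854 -2.0610


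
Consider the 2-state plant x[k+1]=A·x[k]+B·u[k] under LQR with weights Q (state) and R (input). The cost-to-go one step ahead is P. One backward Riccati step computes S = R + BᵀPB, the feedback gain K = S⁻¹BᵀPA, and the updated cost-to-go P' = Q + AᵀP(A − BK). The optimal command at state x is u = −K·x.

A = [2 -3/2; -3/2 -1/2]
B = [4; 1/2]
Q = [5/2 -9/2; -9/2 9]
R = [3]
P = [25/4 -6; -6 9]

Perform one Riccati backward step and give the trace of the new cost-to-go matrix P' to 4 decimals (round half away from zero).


BᵀP = [22.0000 -19.5000]
S = R + BᵀPB = [3] + [78.2500] = [81.2500]
BᵀPA = [73.2500 -23.2500]
K = S⁻¹·BᵀPA = [0.9015 -0.2862]
A−BK = [-1.6062 -0.3554; -1.9508 -0.3569]
AᵀP(A−BK) = [15.2123 1.4608; 1.4608 0.6594]
P' = Q + AᵀP(A−BK) = [17.7123 -3.0392; -3.0392 9.6594]
tr(P') = 27.3717

27.3717


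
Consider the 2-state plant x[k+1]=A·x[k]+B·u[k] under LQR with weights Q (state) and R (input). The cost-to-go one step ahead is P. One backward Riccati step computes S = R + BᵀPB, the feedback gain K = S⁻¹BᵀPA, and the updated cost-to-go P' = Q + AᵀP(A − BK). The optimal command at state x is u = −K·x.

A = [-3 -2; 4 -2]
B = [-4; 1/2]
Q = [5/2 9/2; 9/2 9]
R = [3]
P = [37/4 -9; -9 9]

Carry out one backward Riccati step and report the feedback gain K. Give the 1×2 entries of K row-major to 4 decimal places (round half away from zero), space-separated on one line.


BᵀP = [-41.5000 40.5000]
S = R + BᵀPB = [3] + [186.2500] = [189.2500]
BᵀPA = [286.5000 2.0000]
K = S⁻¹·BᵀPA = [1.5139 0.0106]
A−BK = [3.0555 -1.9577; 3.2431 -2.0053]
AᵀP(A−BK) = [9.5261 -1.5277; -1.5277 0.9789]
P' = Q + AᵀP(A−BK) = [12.0261 2.9723; 2.9723 9.9789]
tr(P') = 22.0050

1.5139 0.0106


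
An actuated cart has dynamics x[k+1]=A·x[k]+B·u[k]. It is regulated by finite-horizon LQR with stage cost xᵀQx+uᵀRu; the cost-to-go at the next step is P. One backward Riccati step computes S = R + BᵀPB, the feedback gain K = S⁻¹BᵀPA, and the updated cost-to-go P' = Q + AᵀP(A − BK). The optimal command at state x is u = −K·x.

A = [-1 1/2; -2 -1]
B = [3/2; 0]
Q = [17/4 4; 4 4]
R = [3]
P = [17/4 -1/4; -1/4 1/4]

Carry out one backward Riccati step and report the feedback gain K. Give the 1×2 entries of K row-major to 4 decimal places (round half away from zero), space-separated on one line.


-0.4478 0.2836

BᵀP = [6.3750 -0.3750]
S = R + BᵀPB = [3] + [9.5625] = [12.5625]
BᵀPA = [-5.6250 3.5625]
K = S⁻¹·BᵀPA = [-0.4478 0.2836]
A−BK = [-0.3284 0.0746; -2.0000 -1.0000]
AᵀP(A−BK) = [1.7313 -0.0299; -0.0299 0.5522]
P' = Q + AᵀP(A−BK) = [5.9813 3.9701; 3.9701 4.5522]
tr(P') = 10.5336


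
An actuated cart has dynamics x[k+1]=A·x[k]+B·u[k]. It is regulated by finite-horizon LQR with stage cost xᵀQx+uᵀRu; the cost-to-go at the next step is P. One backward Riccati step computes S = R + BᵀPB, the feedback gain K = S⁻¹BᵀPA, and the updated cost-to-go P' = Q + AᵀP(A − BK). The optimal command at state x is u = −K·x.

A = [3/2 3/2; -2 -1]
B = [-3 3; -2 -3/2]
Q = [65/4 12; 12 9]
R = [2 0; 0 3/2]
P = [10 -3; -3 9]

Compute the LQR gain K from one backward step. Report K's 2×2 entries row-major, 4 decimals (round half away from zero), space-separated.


BᵀP = [-24.0000 -9.0000; 34.5000 -22.5000]
S = R + BᵀPB = [2 0; 0 3/2] + [90.0000 -58.5000; -58.5000 137.2500] = [92.0000 -58.5000; -58.5000 138.7500]
BᵀPA = [-18.0000 -27.0000; 96.7500 74.2500]
K = S⁻¹·BᵀPA = [0.3385 0.0639; 0.8400 0.5621]
A−BK = [-0.0046 0.0055; -0.0630 -0.0290]
AᵀP(A−BK) = [1.3218 0.7684; 0.7684 0.4909]
P' = Q + AᵀP(A−BK) = [17.5718 12.7684; 12.7684 9.4909]
tr(P') = 27.0627

0.3385 0.0639 0.8400 0.5621


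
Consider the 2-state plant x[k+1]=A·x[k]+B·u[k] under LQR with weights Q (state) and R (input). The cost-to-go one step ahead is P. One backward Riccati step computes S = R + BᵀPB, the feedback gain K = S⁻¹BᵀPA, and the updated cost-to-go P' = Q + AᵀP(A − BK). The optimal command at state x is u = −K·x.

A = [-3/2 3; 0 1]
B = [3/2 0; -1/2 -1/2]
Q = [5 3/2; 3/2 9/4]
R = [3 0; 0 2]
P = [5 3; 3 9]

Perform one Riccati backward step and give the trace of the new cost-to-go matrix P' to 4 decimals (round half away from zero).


BᵀP = [6.0000 0.0000; -1.5000 -4.5000]
S = R + BᵀPB = [3 0; 0 2] + [9.0000 0.0000; 0.0000 2.2500] = [12.0000 0.0000; 0.0000 4.2500]
BᵀPA = [-9.0000 18.0000; 2.2500 -9.0000]
K = S⁻¹·BᵀPA = [-0.7500 1.5000; 0.5294 -2.1176]
A−BK = [-0.3750 0.7500; -0.1103 0.6912]
AᵀP(A−BK) = [3.3088 -8.7353; -8.7353 25.9412]
P' = Q + AᵀP(A−BK) = [8.3088 -7.2353; -7.2353 28.1912]
tr(P') = 36.5000

36.5000


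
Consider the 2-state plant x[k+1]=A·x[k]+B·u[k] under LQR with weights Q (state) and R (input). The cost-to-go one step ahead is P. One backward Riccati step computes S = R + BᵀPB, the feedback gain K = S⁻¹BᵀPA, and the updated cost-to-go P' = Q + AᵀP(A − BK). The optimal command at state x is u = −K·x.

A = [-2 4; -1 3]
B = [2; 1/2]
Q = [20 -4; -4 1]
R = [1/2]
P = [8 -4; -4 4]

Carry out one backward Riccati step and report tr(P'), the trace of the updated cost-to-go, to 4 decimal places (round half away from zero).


33.3922

BᵀP = [14.0000 -6.0000]
S = R + BᵀPB = [1/2] + [25.0000] = [25.5000]
BᵀPA = [-22.0000 38.0000]
K = S⁻¹·BᵀPA = [-0.8627 1.4902]
A−BK = [-0.2745 1.0196; -0.5686 2.2549]
AᵀP(A−BK) = [1.0196 -3.2157; -3.2157 11.3725]
P' = Q + AᵀP(A−BK) = [21.0196 -7.2157; -7.2157 12.3725]
tr(P') = 33.3922


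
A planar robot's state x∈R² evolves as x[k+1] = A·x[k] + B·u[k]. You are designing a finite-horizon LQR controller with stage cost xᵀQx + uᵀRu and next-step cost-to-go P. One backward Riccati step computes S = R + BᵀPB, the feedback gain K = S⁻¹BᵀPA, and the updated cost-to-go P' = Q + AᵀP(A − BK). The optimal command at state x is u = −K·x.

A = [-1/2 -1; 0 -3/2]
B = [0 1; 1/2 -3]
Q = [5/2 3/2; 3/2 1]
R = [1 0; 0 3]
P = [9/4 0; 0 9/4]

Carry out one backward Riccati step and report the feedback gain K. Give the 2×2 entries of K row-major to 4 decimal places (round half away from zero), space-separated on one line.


-0.1334 -0.5783 -0.0618 0.2323

BᵀP = [0.0000 1.1250; 2.2500 -6.7500]
S = R + BᵀPB = [1 0; 0 3] + [0.5625 -3.3750; -3.3750 22.5000] = [1.5625 -3.3750; -3.3750 25.5000]
BᵀPA = [0.0000 -1.6875; -1.1250 7.8750]
K = S⁻¹·BᵀPA = [-0.1334 -0.5783; -0.0618 0.2323]
A−BK = [-0.4382 -1.2323; -0.1186 -0.5140]
AᵀP(A−BK) = [0.4930 1.3863; 1.3863 4.5074]
P' = Q + AᵀP(A−BK) = [2.9930 2.8863; 2.8863 5.5074]
tr(P') = 8.5004


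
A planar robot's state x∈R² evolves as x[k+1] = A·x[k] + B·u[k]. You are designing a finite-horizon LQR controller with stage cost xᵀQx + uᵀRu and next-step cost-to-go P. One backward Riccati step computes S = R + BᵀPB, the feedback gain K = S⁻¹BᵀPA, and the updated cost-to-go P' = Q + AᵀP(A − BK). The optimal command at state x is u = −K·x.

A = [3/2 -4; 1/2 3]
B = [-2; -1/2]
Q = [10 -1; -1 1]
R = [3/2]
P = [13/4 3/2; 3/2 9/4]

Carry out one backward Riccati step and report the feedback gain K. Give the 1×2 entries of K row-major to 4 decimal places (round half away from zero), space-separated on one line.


BᵀP = [-7.2500 -4.1250]
S = R + BᵀPB = [3/2] + [16.5625] = [18.0625]
BᵀPA = [-12.9375 16.6250]
K = S⁻¹·BᵀPA = [-0.7163 0.9204]
A−BK = [0.0675 -2.1592; 0.1419 3.4602]
AᵀP(A−BK) = [0.8583 -0.4671; -0.4671 20.9481]
P' = Q + AᵀP(A−BK) = [10.8583 -1.4671; -1.4671 21.9481]
tr(P') = 32.8064

-0.7163 0.9204


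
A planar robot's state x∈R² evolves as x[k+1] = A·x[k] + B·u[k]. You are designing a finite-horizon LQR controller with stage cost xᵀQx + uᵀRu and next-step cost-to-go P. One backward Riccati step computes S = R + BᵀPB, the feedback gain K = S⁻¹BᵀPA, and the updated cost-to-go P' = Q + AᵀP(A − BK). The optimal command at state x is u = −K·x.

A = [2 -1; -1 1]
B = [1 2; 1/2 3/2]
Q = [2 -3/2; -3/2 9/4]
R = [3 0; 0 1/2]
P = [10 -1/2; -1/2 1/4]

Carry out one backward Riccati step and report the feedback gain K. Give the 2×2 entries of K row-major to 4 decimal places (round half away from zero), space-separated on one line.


BᵀP = [9.7500 -0.3750; 19.2500 -0.6250]
S = R + BᵀPB = [3 0; 0 1/2] + [9.5625 18.9375; 18.9375 37.5625] = [12.5625 18.9375; 18.9375 38.0625]
BᵀPA = [19.8750 -10.1250; 39.1250 -19.8750]
K = S⁻¹·BᵀPA = [0.1302 -0.0753; 0.9631 -0.4847]
A−BK = [-0.0565 0.0447; -2.5098 1.7647]
AᵀP(A−BK) = [1.9796 -1.2894; -1.2894 0.8541]
P' = Q + AᵀP(A−BK) = [3.9796 -2.7894; -2.7894 3.1041]
tr(P') = 7.0837

0.1302 -0.0753 0.9631 -0.4847


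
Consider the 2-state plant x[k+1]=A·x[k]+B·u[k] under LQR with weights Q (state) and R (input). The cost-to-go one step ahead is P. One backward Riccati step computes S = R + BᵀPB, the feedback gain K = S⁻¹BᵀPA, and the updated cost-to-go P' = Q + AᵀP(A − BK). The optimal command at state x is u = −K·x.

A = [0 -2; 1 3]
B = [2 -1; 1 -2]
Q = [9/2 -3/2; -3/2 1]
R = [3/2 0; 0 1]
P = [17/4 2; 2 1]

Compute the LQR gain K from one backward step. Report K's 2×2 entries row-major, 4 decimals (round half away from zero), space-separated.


0.0785 -0.2079 -0.1386 0.0139

BᵀP = [10.5000 5.0000; -8.2500 -4.0000]
S = R + BᵀPB = [3/2 0; 0 1] + [26.0000 -20.5000; -20.5000 16.2500] = [27.5000 -20.5000; -20.5000 17.2500]
BᵀPA = [5.0000 -6.0000; -4.0000 4.5000]
K = S⁻¹·BᵀPA = [0.0785 -0.2079; -0.1386 0.0139]
A−BK = [-0.2956 -1.5704; 0.6443 3.2356]
AᵀP(A−BK) = [0.0531 0.0947; 0.0947 0.6905]
P' = Q + AᵀP(A−BK) = [4.5531 -1.4053; -1.4053 1.6905]
tr(P') = 6.2436


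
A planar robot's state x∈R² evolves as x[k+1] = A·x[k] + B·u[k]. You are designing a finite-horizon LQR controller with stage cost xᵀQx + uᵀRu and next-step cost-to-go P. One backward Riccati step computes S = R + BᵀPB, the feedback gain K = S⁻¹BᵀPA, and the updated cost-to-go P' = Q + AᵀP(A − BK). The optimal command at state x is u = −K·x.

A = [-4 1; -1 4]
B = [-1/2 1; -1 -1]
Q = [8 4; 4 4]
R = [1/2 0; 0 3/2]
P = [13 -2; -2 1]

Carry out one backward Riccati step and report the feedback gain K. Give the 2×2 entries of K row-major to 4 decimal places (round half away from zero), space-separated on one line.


2.8315 -2.2247 -2.2697 -0.3596

BᵀP = [-4.5000 0.0000; 15.0000 -3.0000]
S = R + BᵀPB = [1/2 0; 0 3/2] + [2.2500 -4.5000; -4.5000 18.0000] = [2.7500 -4.5000; -4.5000 19.5000]
BᵀPA = [18.0000 -4.5000; -57.0000 3.0000]
K = S⁻¹·BᵀPA = [2.8315 -2.2247; -2.2697 -0.3596]
A−BK = [-0.3146 0.2472; -0.4382 1.4157]
AᵀP(A−BK) = [12.6629 -2.4494; -2.4494 4.0674]
P' = Q + AᵀP(A−BK) = [20.6629 1.5506; 1.5506 8.0674]
tr(P') = 28.7303


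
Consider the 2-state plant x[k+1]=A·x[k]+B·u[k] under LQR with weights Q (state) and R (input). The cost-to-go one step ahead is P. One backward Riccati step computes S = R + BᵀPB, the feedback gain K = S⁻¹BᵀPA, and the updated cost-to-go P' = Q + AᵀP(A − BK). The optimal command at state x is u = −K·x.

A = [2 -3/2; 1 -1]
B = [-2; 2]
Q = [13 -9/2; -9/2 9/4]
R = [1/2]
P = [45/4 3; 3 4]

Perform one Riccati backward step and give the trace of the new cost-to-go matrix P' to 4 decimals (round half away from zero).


75.1342

BᵀP = [-16.5000 2.0000]
S = R + BᵀPB = [1/2] + [37.0000] = [37.5000]
BᵀPA = [-31.0000 22.7500]
K = S⁻¹·BᵀPA = [-0.8267 0.6067]
A−BK = [0.3467 -0.2867; 2.6533 -2.2133]
AᵀP(A−BK) = [35.3733 -29.4433; -29.4433 24.5108]
P' = Q + AᵀP(A−BK) = [48.3733 -33.9433; -33.9433 26.7608]
tr(P') = 75.1342


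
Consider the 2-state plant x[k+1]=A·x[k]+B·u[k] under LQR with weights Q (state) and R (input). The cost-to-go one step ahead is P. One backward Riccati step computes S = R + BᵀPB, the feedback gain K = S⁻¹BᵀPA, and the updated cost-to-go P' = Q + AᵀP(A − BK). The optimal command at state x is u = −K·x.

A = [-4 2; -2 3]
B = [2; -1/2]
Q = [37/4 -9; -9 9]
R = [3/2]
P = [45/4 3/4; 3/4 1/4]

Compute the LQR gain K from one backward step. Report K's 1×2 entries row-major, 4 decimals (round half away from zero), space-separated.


-2.0250 1.0735

BᵀP = [22.1250 1.3750]
S = R + BᵀPB = [3/2] + [43.5625] = [45.0625]
BᵀPA = [-91.2500 48.3750]
K = S⁻¹·BᵀPA = [-2.0250 1.0735]
A−BK = [0.0499 -0.1470; -3.0125 3.5368]
AᵀP(A−BK) = [8.2219 -5.5423; -5.5423 4.3190]
P' = Q + AᵀP(A−BK) = [17.4719 -14.5423; -14.5423 13.3190]
tr(P') = 30.7909


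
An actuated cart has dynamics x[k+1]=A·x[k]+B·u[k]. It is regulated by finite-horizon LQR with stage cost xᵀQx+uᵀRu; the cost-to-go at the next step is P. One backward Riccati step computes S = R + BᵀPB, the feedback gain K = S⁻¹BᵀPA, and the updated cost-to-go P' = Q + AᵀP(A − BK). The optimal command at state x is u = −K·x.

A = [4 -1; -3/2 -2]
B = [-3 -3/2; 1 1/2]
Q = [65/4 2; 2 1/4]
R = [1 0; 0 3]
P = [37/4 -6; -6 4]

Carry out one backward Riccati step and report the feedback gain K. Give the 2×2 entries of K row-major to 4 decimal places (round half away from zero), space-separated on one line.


-1.2489 -0.0762 -0.2081 -0.0127

BᵀP = [-33.7500 22.0000; -16.8750 11.0000]
S = R + BᵀPB = [1 0; 0 3] + [123.2500 61.6250; 61.6250 30.8125] = [124.2500 61.6250; 61.6250 33.8125]
BᵀPA = [-168.0000 -10.2500; -84.0000 -5.1250]
K = S⁻¹·BᵀPA = [-1.2489 -0.0762; -0.2081 -0.0127]
A−BK = [-0.0589 -1.2476; -0.1470 -1.9175]
AᵀP(A−BK) = [1.7044 0.1323; 0.1323 0.4039]
P' = Q + AᵀP(A−BK) = [17.9544 2.1323; 2.1323 0.6539]
tr(P') = 18.6083


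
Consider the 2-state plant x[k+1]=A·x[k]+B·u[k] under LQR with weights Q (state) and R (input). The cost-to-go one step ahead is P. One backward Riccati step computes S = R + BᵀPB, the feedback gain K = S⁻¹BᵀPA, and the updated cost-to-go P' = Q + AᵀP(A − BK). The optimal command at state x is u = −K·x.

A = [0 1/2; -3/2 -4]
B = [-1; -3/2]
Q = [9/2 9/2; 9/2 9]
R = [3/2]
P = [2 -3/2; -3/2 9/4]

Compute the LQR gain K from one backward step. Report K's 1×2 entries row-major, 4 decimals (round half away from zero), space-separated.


0.6923 1.8769

BᵀP = [0.2500 -1.8750]
S = R + BᵀPB = [3/2] + [2.5625] = [4.0625]
BᵀPA = [2.8125 7.6250]
K = S⁻¹·BᵀPA = [0.6923 1.8769]
A−BK = [0.6923 2.3769; -0.4615 -1.1846]
AᵀP(A−BK) = [3.1154 9.3462; 9.3462 28.1885]
P' = Q + AᵀP(A−BK) = [7.6154 13.8462; 13.8462 37.1885]
tr(P') = 44.8038


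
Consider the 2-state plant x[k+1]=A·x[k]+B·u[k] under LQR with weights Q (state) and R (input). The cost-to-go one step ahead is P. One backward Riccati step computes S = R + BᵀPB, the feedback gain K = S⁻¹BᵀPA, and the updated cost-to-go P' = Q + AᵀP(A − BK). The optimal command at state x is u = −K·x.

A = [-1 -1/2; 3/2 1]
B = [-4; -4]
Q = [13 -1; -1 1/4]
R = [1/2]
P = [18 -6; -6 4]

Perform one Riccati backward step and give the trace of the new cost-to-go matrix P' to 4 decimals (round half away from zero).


BᵀP = [-48.0000 8.0000]
S = R + BᵀPB = [1/2] + [160.0000] = [160.5000]
BᵀPA = [60.0000 32.0000]
K = S⁻¹·BᵀPA = [0.3738 0.1994]
A−BK = [0.4953 0.2975; 2.9953 1.7975]
AᵀP(A−BK) = [22.5701 13.5374; 13.5374 8.1199]
P' = Q + AᵀP(A−BK) = [35.5701 12.5374; 12.5374 8.3699]
tr(P') = 43.9400

43.9400


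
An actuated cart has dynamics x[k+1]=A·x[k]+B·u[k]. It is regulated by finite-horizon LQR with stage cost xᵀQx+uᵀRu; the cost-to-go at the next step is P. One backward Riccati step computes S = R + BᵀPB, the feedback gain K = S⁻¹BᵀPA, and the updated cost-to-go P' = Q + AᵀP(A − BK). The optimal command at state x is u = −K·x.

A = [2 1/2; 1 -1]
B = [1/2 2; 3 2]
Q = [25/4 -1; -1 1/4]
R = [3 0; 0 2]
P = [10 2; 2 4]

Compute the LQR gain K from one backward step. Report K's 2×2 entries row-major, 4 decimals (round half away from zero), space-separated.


BᵀP = [11.0000 13.0000; 24.0000 12.0000]
S = R + BᵀPB = [3 0; 0 2] + [44.5000 48.0000; 48.0000 72.0000] = [47.5000 48.0000; 48.0000 74.0000]
BᵀPA = [35.0000 -7.5000; 60.0000 0.0000]
K = S⁻¹·BᵀPA = [-0.2395 -0.4583; 0.9661 0.2973]
A−BK = [0.1874 0.1346; -0.2139 -0.2197]
AᵀP(A−BK) = [2.4129 1.2040; 1.2040 1.0628]
P' = Q + AᵀP(A−BK) = [8.6629 0.2040; 0.2040 1.3128]
tr(P') = 9.9756

-0.2395 -0.4583 0.9661 0.2973


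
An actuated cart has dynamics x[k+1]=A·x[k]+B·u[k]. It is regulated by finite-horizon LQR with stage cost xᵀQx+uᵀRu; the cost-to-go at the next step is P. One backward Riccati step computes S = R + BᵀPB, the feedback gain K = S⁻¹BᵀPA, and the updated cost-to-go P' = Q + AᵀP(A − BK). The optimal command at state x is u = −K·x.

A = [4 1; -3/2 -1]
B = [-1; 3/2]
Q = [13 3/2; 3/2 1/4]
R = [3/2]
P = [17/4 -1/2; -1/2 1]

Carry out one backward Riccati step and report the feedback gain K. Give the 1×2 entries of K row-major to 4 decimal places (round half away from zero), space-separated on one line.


BᵀP = [-5.0000 2.0000]
S = R + BᵀPB = [3/2] + [8.0000] = [9.5000]
BᵀPA = [-23.0000 -7.0000]
K = S⁻¹·BᵀPA = [-2.4211 -0.7368]
A−BK = [1.5789 0.2632; 2.1316 0.1053]
AᵀP(A−BK) = [20.5658 4.3026; 4.3026 1.0921]
P' = Q + AᵀP(A−BK) = [33.5658 5.8026; 5.8026 1.3421]
tr(P') = 34.9079

-2.4211 -0.7368


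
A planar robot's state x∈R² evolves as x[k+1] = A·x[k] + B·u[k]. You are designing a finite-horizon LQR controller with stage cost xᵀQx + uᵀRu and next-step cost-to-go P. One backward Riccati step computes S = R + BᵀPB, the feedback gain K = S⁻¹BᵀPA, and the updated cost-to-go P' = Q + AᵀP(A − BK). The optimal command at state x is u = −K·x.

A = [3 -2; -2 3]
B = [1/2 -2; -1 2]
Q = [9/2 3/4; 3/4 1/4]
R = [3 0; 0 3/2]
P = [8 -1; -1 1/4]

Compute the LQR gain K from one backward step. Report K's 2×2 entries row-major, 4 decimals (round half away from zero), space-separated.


BᵀP = [5.0000 -0.7500; -18.0000 2.5000]
S = R + BᵀPB = [3 0; 0 3/2] + [3.2500 -11.5000; -11.5000 41.0000] = [6.2500 -11.5000; -11.5000 42.5000]
BᵀPA = [16.5000 -12.2500; -59.0000 43.5000]
K = S⁻¹·BᵀPA = [0.1706 -0.1528; -1.3421 0.9822]
A−BK = [0.2306 0.0408; 0.8547 0.8828]
AᵀP(A−BK) = [3.0028 -2.0300; -2.0300 1.6532]
P' = Q + AᵀP(A−BK) = [7.5028 -1.2800; -1.2800 1.9032]
tr(P') = 9.4060

0.1706 -0.1528 -1.3421 0.9822


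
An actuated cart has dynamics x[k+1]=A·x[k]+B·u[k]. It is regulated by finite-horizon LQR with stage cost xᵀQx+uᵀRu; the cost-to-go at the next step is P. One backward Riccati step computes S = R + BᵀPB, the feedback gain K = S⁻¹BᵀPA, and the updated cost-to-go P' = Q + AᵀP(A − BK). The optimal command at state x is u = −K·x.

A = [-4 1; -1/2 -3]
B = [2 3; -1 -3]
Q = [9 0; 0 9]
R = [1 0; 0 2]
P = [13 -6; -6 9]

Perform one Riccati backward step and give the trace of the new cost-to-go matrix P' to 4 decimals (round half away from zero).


39.8813

BᵀP = [32.0000 -21.0000; 57.0000 -45.0000]
S = R + BᵀPB = [1 0; 0 2] + [85.0000 159.0000; 159.0000 306.0000] = [86.0000 159.0000; 159.0000 308.0000]
BᵀPA = [-117.5000 95.0000; -205.5000 192.0000]
K = S⁻¹·BᵀPA = [-2.9126 -1.0505; 0.8364 1.1657]
A−BK = [-0.6839 -0.3960; -0.9035 -0.5534]
AᵀP(A−BK) = [15.8946 8.6131; 8.6131 5.9867]
P' = Q + AᵀP(A−BK) = [24.8946 8.6131; 8.6131 14.9867]
tr(P') = 39.8813


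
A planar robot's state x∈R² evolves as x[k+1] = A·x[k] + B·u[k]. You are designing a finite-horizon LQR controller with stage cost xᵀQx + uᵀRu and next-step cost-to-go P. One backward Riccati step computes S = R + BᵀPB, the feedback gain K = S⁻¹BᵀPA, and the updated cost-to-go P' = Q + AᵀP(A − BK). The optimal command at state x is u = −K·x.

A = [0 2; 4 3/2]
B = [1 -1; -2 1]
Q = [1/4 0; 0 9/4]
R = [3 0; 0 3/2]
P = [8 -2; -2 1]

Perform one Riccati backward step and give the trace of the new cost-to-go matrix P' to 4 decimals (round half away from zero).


BᵀP = [12.0000 -4.0000; -10.0000 3.0000]
S = R + BᵀPB = [3 0; 0 3/2] + [20.0000 -16.0000; -16.0000 13.0000] = [23.0000 -16.0000; -16.0000 14.5000]
BᵀPA = [-16.0000 18.0000; 12.0000 -15.5000]
K = S⁻¹·BᵀPA = [-0.5161 0.1677; 0.2581 -0.8839]
A−BK = [0.7742 0.9484; 2.7097 2.7194]
AᵀP(A−BK) = [4.6452 3.2903; 3.2903 5.5306]
P' = Q + AᵀP(A−BK) = [4.8952 3.2903; 3.2903 7.7806]
tr(P') = 12.6758

12.6758


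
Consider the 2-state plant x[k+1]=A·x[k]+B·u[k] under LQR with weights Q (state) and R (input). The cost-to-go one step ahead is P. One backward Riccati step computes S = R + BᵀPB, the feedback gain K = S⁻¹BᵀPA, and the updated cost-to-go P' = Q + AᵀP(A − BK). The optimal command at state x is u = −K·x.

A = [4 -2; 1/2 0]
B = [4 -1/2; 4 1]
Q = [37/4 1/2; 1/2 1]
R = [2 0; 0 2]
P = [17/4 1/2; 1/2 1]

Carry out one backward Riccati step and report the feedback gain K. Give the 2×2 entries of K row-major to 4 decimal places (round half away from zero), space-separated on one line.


0.7405 -0.3532 -0.9918 0.5653

BᵀP = [19.0000 6.0000; -1.6250 0.7500]
S = R + BᵀPB = [2 0; 0 2] + [100.0000 -3.5000; -3.5000 1.5625] = [102.0000 -3.5000; -3.5000 3.5625]
BᵀPA = [79.0000 -38.0000; -6.1250 3.2500]
K = S⁻¹·BᵀPA = [0.7405 -0.3532; -0.9918 0.5653]
A−BK = [0.5422 -0.3047; -1.4701 0.8473]
AᵀP(A−BK) = [5.6775 -3.1385; -3.1385 1.7430]
P' = Q + AᵀP(A−BK) = [14.9275 -2.6385; -2.6385 2.7430]
tr(P') = 17.6704


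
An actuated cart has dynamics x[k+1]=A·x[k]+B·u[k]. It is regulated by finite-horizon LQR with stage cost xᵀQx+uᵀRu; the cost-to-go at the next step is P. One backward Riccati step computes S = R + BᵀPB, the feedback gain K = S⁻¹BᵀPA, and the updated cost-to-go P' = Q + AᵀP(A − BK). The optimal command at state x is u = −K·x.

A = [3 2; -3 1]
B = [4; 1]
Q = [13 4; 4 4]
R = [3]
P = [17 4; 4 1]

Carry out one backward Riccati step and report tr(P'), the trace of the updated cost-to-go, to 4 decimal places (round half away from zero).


19.4481

BᵀP = [72.0000 17.0000]
S = R + BᵀPB = [3] + [305.0000] = [308.0000]
BᵀPA = [165.0000 161.0000]
K = S⁻¹·BᵀPA = [0.5357 0.5227]
A−BK = [0.8571 -0.0909; -3.5357 0.4773]
AᵀP(A−BK) = [1.6071 0.7500; 0.7500 0.8409]
P' = Q + AᵀP(A−BK) = [14.6071 4.7500; 4.7500 4.8409]
tr(P') = 19.4481


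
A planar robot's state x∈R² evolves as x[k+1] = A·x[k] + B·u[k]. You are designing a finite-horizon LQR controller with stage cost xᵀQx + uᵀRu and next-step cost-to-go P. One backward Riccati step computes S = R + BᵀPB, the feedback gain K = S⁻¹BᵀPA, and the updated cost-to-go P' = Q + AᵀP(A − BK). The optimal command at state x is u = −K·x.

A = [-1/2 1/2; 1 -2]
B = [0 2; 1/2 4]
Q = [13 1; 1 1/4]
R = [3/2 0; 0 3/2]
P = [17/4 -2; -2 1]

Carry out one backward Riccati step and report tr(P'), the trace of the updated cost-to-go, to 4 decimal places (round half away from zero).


24.4679

BᵀP = [-1.0000 0.5000; 0.5000 0.0000]
S = R + BᵀPB = [3/2 0; 0 3/2] + [0.2500 0.0000; 0.0000 1.0000] = [1.7500 0.0000; 0.0000 2.5000]
BᵀPA = [1.0000 -1.5000; -0.2500 0.2500]
K = S⁻¹·BᵀPA = [0.5714 -0.8571; -0.1000 0.1000]
A−BK = [-0.3000 0.3000; 1.1143 -1.9714]
AᵀP(A−BK) = [3.4661 -5.1804; -5.1804 7.7518]
P' = Q + AᵀP(A−BK) = [16.4661 -4.1804; -4.1804 8.0018]
tr(P') = 24.4679


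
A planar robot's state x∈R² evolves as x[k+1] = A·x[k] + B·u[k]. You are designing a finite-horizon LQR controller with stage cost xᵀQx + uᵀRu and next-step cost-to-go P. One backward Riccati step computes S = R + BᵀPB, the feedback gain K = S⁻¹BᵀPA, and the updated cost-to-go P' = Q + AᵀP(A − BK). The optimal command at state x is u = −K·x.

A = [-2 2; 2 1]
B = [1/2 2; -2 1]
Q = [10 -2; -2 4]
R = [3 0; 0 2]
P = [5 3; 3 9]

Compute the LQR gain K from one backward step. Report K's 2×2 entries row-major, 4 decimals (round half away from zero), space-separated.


BᵀP = [-3.5000 -16.5000; 13.0000 15.0000]
S = R + BᵀPB = [3 0; 0 2] + [31.2500 -23.5000; -23.5000 41.0000] = [34.2500 -23.5000; -23.5000 43.0000]
BᵀPA = [-26.0000 -23.5000; 4.0000 41.0000]
K = S⁻¹·BᵀPA = [-1.1124 -0.0511; -0.5149 0.9256]
A−BK = [-0.4139 0.1744; 0.2901 -0.0277]
AᵀP(A−BK) = [5.1363 -1.0299; -1.0299 1.8512]
P' = Q + AᵀP(A−BK) = [15.1363 -3.0299; -3.0299 5.8512]
tr(P') = 20.9875

-1.1124 -0.0511 -0.5149 0.9256


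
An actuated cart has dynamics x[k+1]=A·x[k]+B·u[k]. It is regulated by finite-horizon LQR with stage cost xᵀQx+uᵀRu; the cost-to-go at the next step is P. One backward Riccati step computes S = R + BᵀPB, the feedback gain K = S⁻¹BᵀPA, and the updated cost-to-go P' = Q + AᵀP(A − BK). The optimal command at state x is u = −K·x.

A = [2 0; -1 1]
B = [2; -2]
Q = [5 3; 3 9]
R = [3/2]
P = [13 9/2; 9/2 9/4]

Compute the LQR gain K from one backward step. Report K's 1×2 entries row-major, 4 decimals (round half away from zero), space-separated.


1.1132 0.1698

BᵀP = [17.0000 4.5000]
S = R + BᵀPB = [3/2] + [25.0000] = [26.5000]
BᵀPA = [29.5000 4.5000]
K = S⁻¹·BᵀPA = [1.1132 0.1698]
A−BK = [-0.2264 -0.3396; 1.2264 1.3396]
AᵀP(A−BK) = [3.4104 1.7406; 1.7406 1.4858]
P' = Q + AᵀP(A−BK) = [8.4104 4.7406; 4.7406 10.4858]
tr(P') = 18.8962


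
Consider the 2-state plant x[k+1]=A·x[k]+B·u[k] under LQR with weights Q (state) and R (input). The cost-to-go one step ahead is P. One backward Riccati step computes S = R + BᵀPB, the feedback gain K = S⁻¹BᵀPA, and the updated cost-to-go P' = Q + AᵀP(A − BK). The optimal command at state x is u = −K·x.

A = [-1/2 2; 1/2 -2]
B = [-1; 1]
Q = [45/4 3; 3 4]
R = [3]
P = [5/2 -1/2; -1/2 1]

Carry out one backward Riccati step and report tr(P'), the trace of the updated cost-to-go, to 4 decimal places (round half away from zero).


22.9000

BᵀP = [-3.0000 1.5000]
S = R + BᵀPB = [3] + [4.5000] = [7.5000]
BᵀPA = [2.2500 -9.0000]
K = S⁻¹·BᵀPA = [0.3000 -1.2000]
A−BK = [-0.2000 0.8000; 0.2000 -0.8000]
AᵀP(A−BK) = [0.4500 -1.8000; -1.8000 7.2000]
P' = Q + AᵀP(A−BK) = [11.7000 1.2000; 1.2000 11.2000]
tr(P') = 22.9000


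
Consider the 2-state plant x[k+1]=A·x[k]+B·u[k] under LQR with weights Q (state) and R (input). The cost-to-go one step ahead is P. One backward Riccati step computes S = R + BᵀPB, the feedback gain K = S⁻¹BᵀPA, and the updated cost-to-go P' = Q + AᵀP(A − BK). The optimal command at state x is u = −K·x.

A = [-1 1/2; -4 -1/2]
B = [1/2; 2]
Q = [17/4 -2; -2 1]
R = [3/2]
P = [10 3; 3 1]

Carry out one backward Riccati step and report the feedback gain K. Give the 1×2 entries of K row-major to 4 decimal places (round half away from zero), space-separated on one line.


-1.7857 0.2679

BᵀP = [11.0000 3.5000]
S = R + BᵀPB = [3/2] + [12.5000] = [14.0000]
BᵀPA = [-25.0000 3.7500]
K = S⁻¹·BᵀPA = [-1.7857 0.2679]
A−BK = [-0.1071 0.3661; -0.4286 -1.0357]
AᵀP(A−BK) = [5.3571 -0.8036; -0.8036 0.2455]
P' = Q + AᵀP(A−BK) = [9.6071 -2.8036; -2.8036 1.2455]
tr(P') = 10.8527


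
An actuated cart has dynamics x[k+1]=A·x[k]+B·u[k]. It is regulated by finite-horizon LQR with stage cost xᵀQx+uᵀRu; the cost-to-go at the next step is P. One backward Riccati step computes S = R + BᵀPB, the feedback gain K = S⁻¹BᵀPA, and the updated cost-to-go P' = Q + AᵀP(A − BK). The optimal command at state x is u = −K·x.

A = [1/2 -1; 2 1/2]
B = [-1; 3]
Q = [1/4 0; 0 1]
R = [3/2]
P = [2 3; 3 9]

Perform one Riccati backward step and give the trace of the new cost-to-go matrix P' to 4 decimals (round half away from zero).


BᵀP = [7.0000 24.0000]
S = R + BᵀPB = [3/2] + [65.0000] = [66.5000]
BᵀPA = [51.5000 5.0000]
K = S⁻¹·BᵀPA = [0.7744 0.0752]
A−BK = [1.2744 -0.9248; -0.3233 0.2744]
AᵀP(A−BK) = [2.6165 -1.1222; -1.1222 0.8741]
P' = Q + AᵀP(A−BK) = [2.8665 -1.1222; -1.1222 1.8741]
tr(P') = 4.7406

4.7406


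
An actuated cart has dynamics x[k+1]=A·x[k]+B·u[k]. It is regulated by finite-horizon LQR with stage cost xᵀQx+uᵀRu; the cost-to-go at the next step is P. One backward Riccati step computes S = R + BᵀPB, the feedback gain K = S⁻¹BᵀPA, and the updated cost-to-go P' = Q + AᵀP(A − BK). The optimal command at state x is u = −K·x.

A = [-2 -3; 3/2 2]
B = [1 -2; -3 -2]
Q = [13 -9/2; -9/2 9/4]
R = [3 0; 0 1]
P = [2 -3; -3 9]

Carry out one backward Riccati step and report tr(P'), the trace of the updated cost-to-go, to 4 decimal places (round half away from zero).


BᵀP = [11.0000 -30.0000; 2.0000 -12.0000]
S = R + BᵀPB = [3 0; 0 1] + [101.0000 38.0000; 38.0000 20.0000] = [104.0000 38.0000; 38.0000 21.0000]
BᵀPA = [-67.0000 -93.0000; -22.0000 -30.0000]
K = S⁻¹·BᵀPA = [-0.7716 -1.0986; 0.3486 0.5595]
A−BK = [-0.5311 -0.7824; -0.1176 -0.1770]
AᵀP(A−BK) = [2.2216 3.1986; 3.1986 4.6095]
P' = Q + AᵀP(A−BK) = [15.2216 -1.3014; -1.3014 6.8595]
tr(P') = 22.0811

22.0811


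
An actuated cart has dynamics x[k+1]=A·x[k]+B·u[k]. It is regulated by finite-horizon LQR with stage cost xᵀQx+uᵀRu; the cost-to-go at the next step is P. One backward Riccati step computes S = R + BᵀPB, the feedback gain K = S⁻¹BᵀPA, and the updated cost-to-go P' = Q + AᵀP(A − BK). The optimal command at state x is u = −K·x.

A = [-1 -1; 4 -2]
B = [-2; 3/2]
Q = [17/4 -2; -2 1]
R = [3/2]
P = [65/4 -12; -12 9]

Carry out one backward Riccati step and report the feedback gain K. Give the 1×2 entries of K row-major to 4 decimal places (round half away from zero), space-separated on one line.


BᵀP = [-50.5000 37.5000]
S = R + BᵀPB = [3/2] + [157.2500] = [158.7500]
BᵀPA = [200.5000 -24.5000]
K = S⁻¹·BᵀPA = [1.2630 -0.1543]
A−BK = [1.5260 -1.3087; 2.1055 -1.7685]
AᵀP(A−BK) = [3.0201 -0.8067; -0.8067 0.4689]
P' = Q + AᵀP(A−BK) = [7.2701 -2.8067; -2.8067 1.4689]
tr(P') = 8.7390

1.2630 -0.1543


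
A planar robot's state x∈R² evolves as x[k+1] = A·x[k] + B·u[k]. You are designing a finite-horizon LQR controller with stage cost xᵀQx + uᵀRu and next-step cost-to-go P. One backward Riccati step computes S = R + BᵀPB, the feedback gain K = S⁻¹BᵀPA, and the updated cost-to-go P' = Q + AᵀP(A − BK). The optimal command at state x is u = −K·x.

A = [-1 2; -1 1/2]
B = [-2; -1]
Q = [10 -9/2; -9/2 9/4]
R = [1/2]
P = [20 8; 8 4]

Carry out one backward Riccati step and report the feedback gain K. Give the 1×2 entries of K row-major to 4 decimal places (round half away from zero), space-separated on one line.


BᵀP = [-48.0000 -20.0000]
S = R + BᵀPB = [1/2] + [116.0000] = [116.5000]
BᵀPA = [68.0000 -106.0000]
K = S⁻¹·BᵀPA = [0.5837 -0.9099]
A−BK = [0.1674 0.1803; -0.4163 -0.4099]
AᵀP(A−BK) = [0.3090 -0.1288; -0.1288 0.5536]
P' = Q + AᵀP(A−BK) = [10.3090 -4.6288; -4.6288 2.8036]
tr(P') = 13.1127

0.5837 -0.9099


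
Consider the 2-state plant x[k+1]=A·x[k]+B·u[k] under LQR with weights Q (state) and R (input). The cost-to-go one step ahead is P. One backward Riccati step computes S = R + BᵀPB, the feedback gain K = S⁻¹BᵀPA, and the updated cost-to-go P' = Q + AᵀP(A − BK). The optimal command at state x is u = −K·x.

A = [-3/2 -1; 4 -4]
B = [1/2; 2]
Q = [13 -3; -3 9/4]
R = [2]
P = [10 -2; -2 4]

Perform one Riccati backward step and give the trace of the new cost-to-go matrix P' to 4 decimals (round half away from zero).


BᵀP = [1.0000 7.0000]
S = R + BᵀPB = [2] + [14.5000] = [16.5000]
BᵀPA = [26.5000 -29.0000]
K = S⁻¹·BᵀPA = [1.6061 -1.7576]
A−BK = [-2.3030 -0.1212; 0.7879 -0.4848]
AᵀP(A−BK) = [67.9394 -6.4242; -6.4242 7.0303]
P' = Q + AᵀP(A−BK) = [80.9394 -9.4242; -9.4242 9.2803]
tr(P') = 90.2197

90.2197


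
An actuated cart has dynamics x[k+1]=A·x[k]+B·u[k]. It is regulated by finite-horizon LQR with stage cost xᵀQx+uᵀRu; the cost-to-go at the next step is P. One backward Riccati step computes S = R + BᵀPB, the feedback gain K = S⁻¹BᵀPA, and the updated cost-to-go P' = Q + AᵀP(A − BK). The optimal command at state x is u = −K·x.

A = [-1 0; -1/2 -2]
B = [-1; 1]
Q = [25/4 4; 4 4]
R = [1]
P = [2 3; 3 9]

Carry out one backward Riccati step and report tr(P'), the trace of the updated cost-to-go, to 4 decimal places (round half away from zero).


BᵀP = [1.0000 6.0000]
S = R + BᵀPB = [1] + [5.0000] = [6.0000]
BᵀPA = [-4.0000 -12.0000]
K = S⁻¹·BᵀPA = [-0.6667 -2.0000]
A−BK = [-1.6667 -2.0000; 0.1667 0.0000]
AᵀP(A−BK) = [4.5833 7.0000; 7.0000 12.0000]
P' = Q + AᵀP(A−BK) = [10.8333 11.0000; 11.0000 16.0000]
tr(P') = 26.8333

26.8333


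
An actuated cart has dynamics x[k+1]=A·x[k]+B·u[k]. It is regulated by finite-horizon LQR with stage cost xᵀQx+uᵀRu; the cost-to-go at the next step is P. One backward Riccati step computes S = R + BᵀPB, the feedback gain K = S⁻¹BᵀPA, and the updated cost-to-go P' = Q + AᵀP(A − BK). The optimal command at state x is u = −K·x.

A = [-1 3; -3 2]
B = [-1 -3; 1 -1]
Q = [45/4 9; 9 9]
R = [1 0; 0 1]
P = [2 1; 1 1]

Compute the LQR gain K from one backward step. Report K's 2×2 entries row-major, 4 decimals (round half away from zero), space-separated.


-0.7209 0.2093 0.8140 -1.1395

BᵀP = [-1.0000 0.0000; -7.0000 -4.0000]
S = R + BᵀPB = [1 0; 0 1] + [1.0000 3.0000; 3.0000 25.0000] = [2.0000 3.0000; 3.0000 26.0000]
BᵀPA = [1.0000 -3.0000; 19.0000 -29.0000]
K = S⁻¹·BᵀPA = [-0.7209 0.2093; 0.8140 -1.1395]
A−BK = [0.7209 -0.2093; -1.4651 0.6512]
AᵀP(A−BK) = [2.2558 -1.5581; -1.5581 1.5814]
P' = Q + AᵀP(A−BK) = [13.5058 7.4419; 7.4419 10.5814]
tr(P') = 24.0872
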